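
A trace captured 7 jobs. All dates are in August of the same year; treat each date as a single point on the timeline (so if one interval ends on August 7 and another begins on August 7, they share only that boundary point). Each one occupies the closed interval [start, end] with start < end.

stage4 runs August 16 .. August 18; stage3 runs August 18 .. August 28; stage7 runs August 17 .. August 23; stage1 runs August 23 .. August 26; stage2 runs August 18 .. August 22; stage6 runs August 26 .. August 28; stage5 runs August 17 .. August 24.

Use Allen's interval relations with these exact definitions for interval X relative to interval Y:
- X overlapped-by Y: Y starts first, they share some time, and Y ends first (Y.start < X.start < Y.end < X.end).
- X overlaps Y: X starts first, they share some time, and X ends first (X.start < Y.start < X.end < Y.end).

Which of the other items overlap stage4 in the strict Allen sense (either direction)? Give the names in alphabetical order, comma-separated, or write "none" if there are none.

stage5, stage7

Target stage4 = [August 16, August 18].
stage1 [August 23, August 26] → after → no.
stage2 [August 18, August 22] → met-by → no.
stage3 [August 18, August 28] → met-by → no.
stage5 [August 17, August 24] → overlapped-by → yes.
stage6 [August 26, August 28] → after → no.
stage7 [August 17, August 23] → overlapped-by → yes.
Result: stage5, stage7.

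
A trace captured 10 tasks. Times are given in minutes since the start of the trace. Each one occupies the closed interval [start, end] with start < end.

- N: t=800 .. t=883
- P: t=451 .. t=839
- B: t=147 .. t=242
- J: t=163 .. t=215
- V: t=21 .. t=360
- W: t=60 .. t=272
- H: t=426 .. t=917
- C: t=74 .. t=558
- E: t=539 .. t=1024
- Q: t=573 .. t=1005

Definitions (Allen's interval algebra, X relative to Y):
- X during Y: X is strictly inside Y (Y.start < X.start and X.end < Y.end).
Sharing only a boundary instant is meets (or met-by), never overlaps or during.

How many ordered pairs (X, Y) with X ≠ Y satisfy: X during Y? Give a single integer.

Checking all 90 ordered pairs for relation 'during'; matching pairs in alphabetical order:
(B, C): B during C ✓
(B, V): B during V ✓
(B, W): B during W ✓
(J, B): J during B ✓
(J, C): J during C ✓
(J, V): J during V ✓
(J, W): J during W ✓
(N, E): N during E ✓
(N, H): N during H ✓
(N, Q): N during Q ✓
(P, H): P during H ✓
(Q, E): Q during E ✓
(W, V): W during V ✓
Count: 13.

13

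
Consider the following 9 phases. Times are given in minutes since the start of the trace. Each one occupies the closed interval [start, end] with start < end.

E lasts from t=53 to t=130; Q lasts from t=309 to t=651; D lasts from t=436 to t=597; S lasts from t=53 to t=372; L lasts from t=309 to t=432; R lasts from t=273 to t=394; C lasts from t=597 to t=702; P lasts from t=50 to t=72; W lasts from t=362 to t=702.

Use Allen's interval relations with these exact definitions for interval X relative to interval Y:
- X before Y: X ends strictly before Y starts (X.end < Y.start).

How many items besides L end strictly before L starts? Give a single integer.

2

Target L = [t=309, t=432].
C [t=597, t=702] → after → no.
D [t=436, t=597] → after → no.
E [t=53, t=130] → before → counts.
P [t=50, t=72] → before → counts.
Q [t=309, t=651] → started-by → no.
R [t=273, t=394] → overlaps → no.
S [t=53, t=372] → overlaps → no.
W [t=362, t=702] → overlapped-by → no.
Total: 2.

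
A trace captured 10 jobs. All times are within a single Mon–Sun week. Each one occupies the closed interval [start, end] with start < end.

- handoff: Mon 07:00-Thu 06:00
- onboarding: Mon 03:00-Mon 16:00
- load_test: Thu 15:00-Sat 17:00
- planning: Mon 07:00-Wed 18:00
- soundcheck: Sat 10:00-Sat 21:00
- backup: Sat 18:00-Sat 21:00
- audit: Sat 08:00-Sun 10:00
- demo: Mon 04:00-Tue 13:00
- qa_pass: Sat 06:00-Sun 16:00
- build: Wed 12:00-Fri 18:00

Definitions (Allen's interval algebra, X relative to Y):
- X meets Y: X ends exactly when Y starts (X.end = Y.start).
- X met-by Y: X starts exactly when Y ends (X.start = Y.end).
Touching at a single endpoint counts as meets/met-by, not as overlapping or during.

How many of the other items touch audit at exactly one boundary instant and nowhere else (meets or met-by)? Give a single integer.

Target audit = [Sat 08:00, Sun 10:00].
backup [Sat 18:00, Sat 21:00] → during → no.
build [Wed 12:00, Fri 18:00] → before → no.
demo [Mon 04:00, Tue 13:00] → before → no.
handoff [Mon 07:00, Thu 06:00] → before → no.
load_test [Thu 15:00, Sat 17:00] → overlaps → no.
onboarding [Mon 03:00, Mon 16:00] → before → no.
planning [Mon 07:00, Wed 18:00] → before → no.
qa_pass [Sat 06:00, Sun 16:00] → contains → no.
soundcheck [Sat 10:00, Sat 21:00] → during → no.
Total: 0.

0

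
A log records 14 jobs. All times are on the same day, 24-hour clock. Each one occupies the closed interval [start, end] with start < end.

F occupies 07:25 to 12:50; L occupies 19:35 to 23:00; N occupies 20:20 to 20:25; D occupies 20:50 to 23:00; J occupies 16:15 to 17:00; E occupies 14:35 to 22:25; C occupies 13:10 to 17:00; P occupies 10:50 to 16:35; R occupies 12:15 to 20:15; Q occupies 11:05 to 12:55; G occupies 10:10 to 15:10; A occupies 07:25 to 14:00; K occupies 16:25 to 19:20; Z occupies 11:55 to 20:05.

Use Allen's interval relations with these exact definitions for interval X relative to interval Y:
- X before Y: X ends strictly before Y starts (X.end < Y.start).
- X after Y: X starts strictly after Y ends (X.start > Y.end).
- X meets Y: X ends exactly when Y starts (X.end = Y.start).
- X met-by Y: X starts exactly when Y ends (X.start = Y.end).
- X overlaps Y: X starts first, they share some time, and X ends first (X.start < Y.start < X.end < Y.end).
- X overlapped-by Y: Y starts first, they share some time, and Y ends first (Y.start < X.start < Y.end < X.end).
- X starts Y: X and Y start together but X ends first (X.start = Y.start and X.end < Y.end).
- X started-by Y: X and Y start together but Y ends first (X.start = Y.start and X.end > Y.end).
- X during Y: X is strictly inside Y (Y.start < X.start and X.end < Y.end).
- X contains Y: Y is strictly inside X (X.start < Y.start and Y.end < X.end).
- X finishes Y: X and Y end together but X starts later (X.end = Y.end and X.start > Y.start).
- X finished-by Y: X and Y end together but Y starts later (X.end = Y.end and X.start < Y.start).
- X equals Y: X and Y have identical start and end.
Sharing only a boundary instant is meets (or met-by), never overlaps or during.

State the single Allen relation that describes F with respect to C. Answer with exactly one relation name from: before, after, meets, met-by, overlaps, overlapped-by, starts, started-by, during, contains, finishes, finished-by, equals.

before

F = [07:25, 12:50]; C = [13:10, 17:00].
Compare endpoints: F.start < C.start, F.start < C.end, F.end < C.start, F.end < C.end.
That pattern is 'before'.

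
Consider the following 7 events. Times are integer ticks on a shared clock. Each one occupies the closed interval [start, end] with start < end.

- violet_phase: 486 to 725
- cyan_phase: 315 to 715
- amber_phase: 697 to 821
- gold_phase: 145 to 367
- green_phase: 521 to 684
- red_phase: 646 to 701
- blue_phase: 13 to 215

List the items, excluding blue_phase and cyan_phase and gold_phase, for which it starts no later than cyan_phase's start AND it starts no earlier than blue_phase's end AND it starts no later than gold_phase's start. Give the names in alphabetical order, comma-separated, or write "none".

none

Conditions: its start is no later than cyan_phase's start (X.start <= 315) AND its start is no earlier than blue_phase's end (X.start >= 215) AND its start is no later than gold_phase's start (X.start <= 145).
amber_phase: start 697 <= 315? ✗; start 697 >= 215? ✓; start 697 <= 145? ✗ → no.
green_phase: start 521 <= 315? ✗; start 521 >= 215? ✓; start 521 <= 145? ✗ → no.
red_phase: start 646 <= 315? ✗; start 646 >= 215? ✓; start 646 <= 145? ✗ → no.
violet_phase: start 486 <= 315? ✗; start 486 >= 215? ✓; start 486 <= 145? ✗ → no.
Result: none.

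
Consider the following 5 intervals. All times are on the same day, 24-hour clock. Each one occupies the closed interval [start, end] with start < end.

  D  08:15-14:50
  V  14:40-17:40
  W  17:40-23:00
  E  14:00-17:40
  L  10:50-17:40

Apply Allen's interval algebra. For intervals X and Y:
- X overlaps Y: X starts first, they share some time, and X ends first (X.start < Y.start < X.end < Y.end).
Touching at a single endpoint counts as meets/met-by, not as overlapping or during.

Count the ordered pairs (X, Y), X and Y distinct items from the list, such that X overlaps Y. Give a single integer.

Checking all 20 ordered pairs for relation 'overlaps'; matching pairs in alphabetical order:
(D, E): D overlaps E ✓
(D, L): D overlaps L ✓
(D, V): D overlaps V ✓
Count: 3.

3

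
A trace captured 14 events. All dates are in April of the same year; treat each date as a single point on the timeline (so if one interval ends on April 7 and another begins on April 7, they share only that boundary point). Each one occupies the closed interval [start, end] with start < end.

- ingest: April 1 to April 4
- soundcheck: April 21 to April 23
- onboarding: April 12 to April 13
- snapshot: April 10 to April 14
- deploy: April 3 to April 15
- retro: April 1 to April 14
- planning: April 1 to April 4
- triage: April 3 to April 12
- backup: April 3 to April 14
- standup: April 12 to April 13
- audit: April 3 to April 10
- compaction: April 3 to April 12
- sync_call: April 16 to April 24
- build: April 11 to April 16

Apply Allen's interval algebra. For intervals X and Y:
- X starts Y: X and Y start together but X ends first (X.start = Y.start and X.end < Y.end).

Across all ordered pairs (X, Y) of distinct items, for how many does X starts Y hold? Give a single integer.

11

Checking all 182 ordered pairs for relation 'starts'; matching pairs in alphabetical order:
(audit, backup): audit starts backup ✓
(audit, compaction): audit starts compaction ✓
(audit, deploy): audit starts deploy ✓
(audit, triage): audit starts triage ✓
(backup, deploy): backup starts deploy ✓
(compaction, backup): compaction starts backup ✓
(compaction, deploy): compaction starts deploy ✓
(ingest, retro): ingest starts retro ✓
(planning, retro): planning starts retro ✓
(triage, backup): triage starts backup ✓
(triage, deploy): triage starts deploy ✓
Count: 11.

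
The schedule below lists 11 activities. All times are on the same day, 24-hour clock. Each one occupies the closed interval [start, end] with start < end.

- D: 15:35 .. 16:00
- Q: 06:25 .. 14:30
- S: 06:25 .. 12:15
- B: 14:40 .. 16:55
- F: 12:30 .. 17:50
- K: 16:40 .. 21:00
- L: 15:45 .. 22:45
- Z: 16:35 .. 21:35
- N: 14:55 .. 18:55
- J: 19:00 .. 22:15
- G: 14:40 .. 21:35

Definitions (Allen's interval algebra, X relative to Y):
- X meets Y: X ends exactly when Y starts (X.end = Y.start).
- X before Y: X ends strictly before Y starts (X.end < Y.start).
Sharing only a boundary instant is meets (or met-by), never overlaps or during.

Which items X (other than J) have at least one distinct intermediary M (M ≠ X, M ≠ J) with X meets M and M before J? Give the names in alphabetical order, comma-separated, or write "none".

none

Target J = [19:00, 22:15].
Intermediaries M with M before J: B, D, F, N, Q, S.
Via B — items with X meets B: none.
Via D — items with X meets D: none.
Via F — items with X meets F: none.
Via N — items with X meets N: none.
Via Q — items with X meets Q: none.
Via S — items with X meets S: none.
Union: none.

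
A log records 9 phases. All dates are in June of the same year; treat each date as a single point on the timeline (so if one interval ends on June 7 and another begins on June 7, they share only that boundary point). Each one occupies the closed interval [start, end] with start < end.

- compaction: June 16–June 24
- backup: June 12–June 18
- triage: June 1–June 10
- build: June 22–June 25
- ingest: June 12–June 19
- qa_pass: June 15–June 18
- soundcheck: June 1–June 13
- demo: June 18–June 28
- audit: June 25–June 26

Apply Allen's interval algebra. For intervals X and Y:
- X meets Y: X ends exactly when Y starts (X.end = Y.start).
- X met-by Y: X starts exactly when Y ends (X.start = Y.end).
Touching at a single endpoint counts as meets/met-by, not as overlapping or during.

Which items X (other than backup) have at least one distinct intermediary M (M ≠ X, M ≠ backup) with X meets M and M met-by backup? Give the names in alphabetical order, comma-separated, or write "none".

Target backup = [June 12, June 18].
Intermediaries M with M met-by backup: demo.
Via demo — items with X meets demo: qa_pass.
Union: qa_pass.

qa_pass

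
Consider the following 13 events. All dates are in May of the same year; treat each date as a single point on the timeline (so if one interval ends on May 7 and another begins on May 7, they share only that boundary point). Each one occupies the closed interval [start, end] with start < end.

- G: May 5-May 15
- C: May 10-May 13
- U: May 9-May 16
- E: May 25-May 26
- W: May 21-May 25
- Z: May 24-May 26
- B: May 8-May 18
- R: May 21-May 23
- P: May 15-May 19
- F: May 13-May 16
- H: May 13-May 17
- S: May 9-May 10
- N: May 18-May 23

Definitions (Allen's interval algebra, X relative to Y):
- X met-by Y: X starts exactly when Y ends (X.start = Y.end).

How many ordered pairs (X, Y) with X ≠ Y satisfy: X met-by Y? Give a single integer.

Checking all 156 ordered pairs for relation 'met-by'; matching pairs in alphabetical order:
(C, S): C met-by S ✓
(E, W): E met-by W ✓
(F, C): F met-by C ✓
(H, C): H met-by C ✓
(N, B): N met-by B ✓
(P, G): P met-by G ✓
Count: 6.

6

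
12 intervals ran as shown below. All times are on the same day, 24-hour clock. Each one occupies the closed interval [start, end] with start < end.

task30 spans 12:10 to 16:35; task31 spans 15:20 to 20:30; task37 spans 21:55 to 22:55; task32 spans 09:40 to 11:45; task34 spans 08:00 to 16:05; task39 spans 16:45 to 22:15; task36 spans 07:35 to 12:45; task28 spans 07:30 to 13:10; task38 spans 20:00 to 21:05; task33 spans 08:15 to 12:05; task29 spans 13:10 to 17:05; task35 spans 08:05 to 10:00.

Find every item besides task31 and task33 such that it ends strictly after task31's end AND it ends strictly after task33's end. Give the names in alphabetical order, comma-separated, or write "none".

task37, task38, task39

Conditions: its end is strictly after task31's end (X.end > 20:30) AND its end is strictly after task33's end (X.end > 12:05).
task28: end 13:10 > 20:30? ✗; end 13:10 > 12:05? ✓ → no.
task29: end 17:05 > 20:30? ✗; end 17:05 > 12:05? ✓ → no.
task30: end 16:35 > 20:30? ✗; end 16:35 > 12:05? ✓ → no.
task32: end 11:45 > 20:30? ✗; end 11:45 > 12:05? ✗ → no.
task34: end 16:05 > 20:30? ✗; end 16:05 > 12:05? ✓ → no.
task35: end 10:00 > 20:30? ✗; end 10:00 > 12:05? ✗ → no.
task36: end 12:45 > 20:30? ✗; end 12:45 > 12:05? ✓ → no.
task37: end 22:55 > 20:30? ✓; end 22:55 > 12:05? ✓ → yes.
task38: end 21:05 > 20:30? ✓; end 21:05 > 12:05? ✓ → yes.
task39: end 22:15 > 20:30? ✓; end 22:15 > 12:05? ✓ → yes.
Result: task37, task38, task39.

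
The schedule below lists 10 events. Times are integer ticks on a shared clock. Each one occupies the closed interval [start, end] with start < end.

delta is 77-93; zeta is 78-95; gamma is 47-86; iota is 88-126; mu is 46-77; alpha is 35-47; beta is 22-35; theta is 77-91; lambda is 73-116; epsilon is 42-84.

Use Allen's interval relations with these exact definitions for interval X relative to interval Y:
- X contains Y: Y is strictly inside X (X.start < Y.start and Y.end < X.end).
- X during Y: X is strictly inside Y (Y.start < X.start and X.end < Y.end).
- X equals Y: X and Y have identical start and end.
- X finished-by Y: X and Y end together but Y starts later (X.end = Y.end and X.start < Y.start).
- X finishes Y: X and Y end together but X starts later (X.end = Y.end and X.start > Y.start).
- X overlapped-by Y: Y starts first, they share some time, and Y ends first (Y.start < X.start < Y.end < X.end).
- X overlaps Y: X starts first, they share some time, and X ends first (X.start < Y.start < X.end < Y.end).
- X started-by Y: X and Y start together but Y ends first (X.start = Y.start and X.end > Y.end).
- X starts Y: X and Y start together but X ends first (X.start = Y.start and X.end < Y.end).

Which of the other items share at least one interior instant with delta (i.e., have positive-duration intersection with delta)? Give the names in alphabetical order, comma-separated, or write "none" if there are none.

Target delta = [77, 93].
alpha [35, 47] → before → no.
beta [22, 35] → before → no.
epsilon [42, 84] → overlaps → yes.
gamma [47, 86] → overlaps → yes.
iota [88, 126] → overlapped-by → yes.
lambda [73, 116] → contains → yes.
mu [46, 77] → meets → no.
theta [77, 91] → starts → yes.
zeta [78, 95] → overlapped-by → yes.
Result: epsilon, gamma, iota, lambda, theta, zeta.

epsilon, gamma, iota, lambda, theta, zeta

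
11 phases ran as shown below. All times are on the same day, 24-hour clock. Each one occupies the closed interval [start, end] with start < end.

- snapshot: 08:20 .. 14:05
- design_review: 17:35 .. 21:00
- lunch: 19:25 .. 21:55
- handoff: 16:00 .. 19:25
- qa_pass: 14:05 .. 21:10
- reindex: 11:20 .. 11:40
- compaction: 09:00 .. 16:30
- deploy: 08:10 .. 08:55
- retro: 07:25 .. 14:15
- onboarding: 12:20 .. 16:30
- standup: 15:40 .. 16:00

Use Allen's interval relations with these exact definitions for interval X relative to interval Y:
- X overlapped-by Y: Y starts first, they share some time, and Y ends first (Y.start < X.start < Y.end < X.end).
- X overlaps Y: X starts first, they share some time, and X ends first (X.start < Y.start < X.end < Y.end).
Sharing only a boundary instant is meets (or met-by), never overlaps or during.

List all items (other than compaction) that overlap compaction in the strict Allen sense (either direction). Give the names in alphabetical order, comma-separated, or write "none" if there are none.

Target compaction = [09:00, 16:30].
deploy [08:10, 08:55] → before → no.
design_review [17:35, 21:00] → after → no.
handoff [16:00, 19:25] → overlapped-by → yes.
lunch [19:25, 21:55] → after → no.
onboarding [12:20, 16:30] → finishes → no.
qa_pass [14:05, 21:10] → overlapped-by → yes.
reindex [11:20, 11:40] → during → no.
retro [07:25, 14:15] → overlaps → yes.
snapshot [08:20, 14:05] → overlaps → yes.
standup [15:40, 16:00] → during → no.
Result: handoff, qa_pass, retro, snapshot.

handoff, qa_pass, retro, snapshot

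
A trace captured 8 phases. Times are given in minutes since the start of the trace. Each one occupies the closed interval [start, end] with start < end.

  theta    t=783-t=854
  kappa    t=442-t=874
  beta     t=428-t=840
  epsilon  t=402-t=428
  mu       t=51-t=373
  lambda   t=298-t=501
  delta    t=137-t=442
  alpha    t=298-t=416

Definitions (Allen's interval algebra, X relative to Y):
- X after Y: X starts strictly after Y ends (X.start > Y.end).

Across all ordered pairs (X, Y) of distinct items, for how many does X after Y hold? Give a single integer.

Checking all 56 ordered pairs for relation 'after'; matching pairs in alphabetical order:
(beta, alpha): beta after alpha ✓
(beta, mu): beta after mu ✓
(epsilon, mu): epsilon after mu ✓
(kappa, alpha): kappa after alpha ✓
(kappa, epsilon): kappa after epsilon ✓
(kappa, mu): kappa after mu ✓
(theta, alpha): theta after alpha ✓
(theta, delta): theta after delta ✓
(theta, epsilon): theta after epsilon ✓
(theta, lambda): theta after lambda ✓
(theta, mu): theta after mu ✓
Count: 11.

11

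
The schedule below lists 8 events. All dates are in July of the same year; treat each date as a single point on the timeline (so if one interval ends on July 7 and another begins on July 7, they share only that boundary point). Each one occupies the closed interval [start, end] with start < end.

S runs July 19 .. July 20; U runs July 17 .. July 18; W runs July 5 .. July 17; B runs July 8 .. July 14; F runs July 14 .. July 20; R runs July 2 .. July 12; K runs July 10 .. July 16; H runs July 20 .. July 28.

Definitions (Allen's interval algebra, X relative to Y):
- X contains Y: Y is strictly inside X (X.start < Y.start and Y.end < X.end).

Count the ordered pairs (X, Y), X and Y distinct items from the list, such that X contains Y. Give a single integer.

Checking all 56 ordered pairs for relation 'contains'; matching pairs in alphabetical order:
(F, U): F contains U ✓
(W, B): W contains B ✓
(W, K): W contains K ✓
Count: 3.

3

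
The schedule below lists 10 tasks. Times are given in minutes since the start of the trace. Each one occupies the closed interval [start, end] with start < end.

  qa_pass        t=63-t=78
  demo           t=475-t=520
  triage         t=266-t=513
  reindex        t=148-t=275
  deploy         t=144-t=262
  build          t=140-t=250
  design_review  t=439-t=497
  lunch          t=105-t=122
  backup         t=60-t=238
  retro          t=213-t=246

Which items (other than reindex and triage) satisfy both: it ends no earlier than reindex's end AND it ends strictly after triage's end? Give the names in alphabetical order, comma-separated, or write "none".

demo

Conditions: its end is no earlier than reindex's end (X.end >= t=275) AND its end is strictly after triage's end (X.end > t=513).
backup: end t=238 >= t=275? ✗; end t=238 > t=513? ✗ → no.
build: end t=250 >= t=275? ✗; end t=250 > t=513? ✗ → no.
demo: end t=520 >= t=275? ✓; end t=520 > t=513? ✓ → yes.
deploy: end t=262 >= t=275? ✗; end t=262 > t=513? ✗ → no.
design_review: end t=497 >= t=275? ✓; end t=497 > t=513? ✗ → no.
lunch: end t=122 >= t=275? ✗; end t=122 > t=513? ✗ → no.
qa_pass: end t=78 >= t=275? ✗; end t=78 > t=513? ✗ → no.
retro: end t=246 >= t=275? ✗; end t=246 > t=513? ✗ → no.
Result: demo.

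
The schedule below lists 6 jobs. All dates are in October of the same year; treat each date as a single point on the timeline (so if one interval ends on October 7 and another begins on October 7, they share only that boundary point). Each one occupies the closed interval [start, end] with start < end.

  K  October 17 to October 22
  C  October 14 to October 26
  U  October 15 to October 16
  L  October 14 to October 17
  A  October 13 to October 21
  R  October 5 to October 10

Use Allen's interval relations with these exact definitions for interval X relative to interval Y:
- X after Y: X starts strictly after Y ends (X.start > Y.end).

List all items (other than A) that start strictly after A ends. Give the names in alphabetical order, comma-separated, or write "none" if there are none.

Target A = [October 13, October 21].
C [October 14, October 26] → overlapped-by → no.
K [October 17, October 22] → overlapped-by → no.
L [October 14, October 17] → during → no.
R [October 5, October 10] → before → no.
U [October 15, October 16] → during → no.
Result: none.

none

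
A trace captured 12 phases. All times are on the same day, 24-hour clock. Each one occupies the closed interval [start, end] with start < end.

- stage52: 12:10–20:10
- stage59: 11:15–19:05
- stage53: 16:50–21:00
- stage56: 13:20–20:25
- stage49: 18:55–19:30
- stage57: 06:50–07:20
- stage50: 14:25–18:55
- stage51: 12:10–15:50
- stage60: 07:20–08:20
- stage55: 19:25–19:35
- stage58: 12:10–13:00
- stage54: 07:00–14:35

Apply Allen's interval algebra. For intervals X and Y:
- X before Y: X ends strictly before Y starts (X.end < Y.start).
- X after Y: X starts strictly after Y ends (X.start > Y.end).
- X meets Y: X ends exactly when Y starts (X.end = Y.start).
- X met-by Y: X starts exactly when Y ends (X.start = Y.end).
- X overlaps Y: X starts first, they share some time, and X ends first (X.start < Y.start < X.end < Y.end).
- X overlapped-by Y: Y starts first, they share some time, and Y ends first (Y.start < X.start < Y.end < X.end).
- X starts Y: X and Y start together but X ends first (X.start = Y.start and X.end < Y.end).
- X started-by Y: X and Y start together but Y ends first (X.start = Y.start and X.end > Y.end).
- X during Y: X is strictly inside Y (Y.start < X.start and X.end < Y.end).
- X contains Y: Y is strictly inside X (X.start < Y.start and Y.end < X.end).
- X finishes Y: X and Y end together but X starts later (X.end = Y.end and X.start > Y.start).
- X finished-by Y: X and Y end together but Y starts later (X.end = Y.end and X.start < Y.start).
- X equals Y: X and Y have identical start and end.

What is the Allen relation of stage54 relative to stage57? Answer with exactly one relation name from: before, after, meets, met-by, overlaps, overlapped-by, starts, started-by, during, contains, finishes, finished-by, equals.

stage54 = [07:00, 14:35]; stage57 = [06:50, 07:20].
Compare endpoints: stage54.start > stage57.start, stage54.start < stage57.end, stage54.end > stage57.start, stage54.end > stage57.end.
That pattern is 'overlapped-by'.

overlapped-by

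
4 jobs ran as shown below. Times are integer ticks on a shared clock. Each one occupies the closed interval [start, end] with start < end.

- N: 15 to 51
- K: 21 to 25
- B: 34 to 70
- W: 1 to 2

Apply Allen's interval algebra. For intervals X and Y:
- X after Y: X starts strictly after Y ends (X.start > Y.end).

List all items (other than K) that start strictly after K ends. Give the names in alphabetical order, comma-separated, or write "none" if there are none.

B

Target K = [21, 25].
B [34, 70] → after → yes.
N [15, 51] → contains → no.
W [1, 2] → before → no.
Result: B.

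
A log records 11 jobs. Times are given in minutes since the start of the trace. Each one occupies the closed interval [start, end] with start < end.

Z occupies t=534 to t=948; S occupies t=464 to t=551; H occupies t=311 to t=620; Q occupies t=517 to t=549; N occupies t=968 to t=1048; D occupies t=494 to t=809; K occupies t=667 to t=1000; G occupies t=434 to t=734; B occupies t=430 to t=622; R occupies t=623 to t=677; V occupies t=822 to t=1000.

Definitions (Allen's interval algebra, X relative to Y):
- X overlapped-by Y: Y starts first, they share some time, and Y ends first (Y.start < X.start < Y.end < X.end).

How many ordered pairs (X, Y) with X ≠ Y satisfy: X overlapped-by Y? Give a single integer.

20

Checking all 110 ordered pairs for relation 'overlapped-by'; matching pairs in alphabetical order:
(B, H): B overlapped-by H ✓
(D, B): D overlapped-by B ✓
(D, G): D overlapped-by G ✓
(D, H): D overlapped-by H ✓
(D, S): D overlapped-by S ✓
(G, B): G overlapped-by B ✓
(G, H): G overlapped-by H ✓
(K, D): K overlapped-by D ✓
(K, G): K overlapped-by G ✓
(K, R): K overlapped-by R ✓
(K, Z): K overlapped-by Z ✓
(N, K): N overlapped-by K ✓
(N, V): N overlapped-by V ✓
(V, Z): V overlapped-by Z ✓
(Z, B): Z overlapped-by B ✓
(Z, D): Z overlapped-by D ✓
(Z, G): Z overlapped-by G ✓
(Z, H): Z overlapped-by H ✓
(Z, Q): Z overlapped-by Q ✓
(Z, S): Z overlapped-by S ✓
Count: 20.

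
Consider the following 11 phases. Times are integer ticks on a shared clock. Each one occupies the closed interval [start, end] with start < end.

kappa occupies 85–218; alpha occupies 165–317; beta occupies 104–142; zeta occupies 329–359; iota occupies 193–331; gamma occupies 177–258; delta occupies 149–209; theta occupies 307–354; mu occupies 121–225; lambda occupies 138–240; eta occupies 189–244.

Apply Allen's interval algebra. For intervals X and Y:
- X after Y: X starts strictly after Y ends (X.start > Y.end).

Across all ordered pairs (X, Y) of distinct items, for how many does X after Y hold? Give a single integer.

20

Checking all 110 ordered pairs for relation 'after'; matching pairs in alphabetical order:
(alpha, beta): alpha after beta ✓
(delta, beta): delta after beta ✓
(eta, beta): eta after beta ✓
(gamma, beta): gamma after beta ✓
(iota, beta): iota after beta ✓
(theta, beta): theta after beta ✓
(theta, delta): theta after delta ✓
(theta, eta): theta after eta ✓
(theta, gamma): theta after gamma ✓
(theta, kappa): theta after kappa ✓
(theta, lambda): theta after lambda ✓
(theta, mu): theta after mu ✓
(zeta, alpha): zeta after alpha ✓
(zeta, beta): zeta after beta ✓
(zeta, delta): zeta after delta ✓
(zeta, eta): zeta after eta ✓
(zeta, gamma): zeta after gamma ✓
(zeta, kappa): zeta after kappa ✓
(zeta, lambda): zeta after lambda ✓
(zeta, mu): zeta after mu ✓
Count: 20.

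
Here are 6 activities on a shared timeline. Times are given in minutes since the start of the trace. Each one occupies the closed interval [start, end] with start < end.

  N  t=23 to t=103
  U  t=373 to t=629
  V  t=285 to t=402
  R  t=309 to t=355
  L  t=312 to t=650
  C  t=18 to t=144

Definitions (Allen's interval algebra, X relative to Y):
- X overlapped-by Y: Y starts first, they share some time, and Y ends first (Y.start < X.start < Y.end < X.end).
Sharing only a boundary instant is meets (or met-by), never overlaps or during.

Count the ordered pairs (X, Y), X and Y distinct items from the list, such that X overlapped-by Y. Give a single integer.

Checking all 30 ordered pairs for relation 'overlapped-by'; matching pairs in alphabetical order:
(L, R): L overlapped-by R ✓
(L, V): L overlapped-by V ✓
(U, V): U overlapped-by V ✓
Count: 3.

3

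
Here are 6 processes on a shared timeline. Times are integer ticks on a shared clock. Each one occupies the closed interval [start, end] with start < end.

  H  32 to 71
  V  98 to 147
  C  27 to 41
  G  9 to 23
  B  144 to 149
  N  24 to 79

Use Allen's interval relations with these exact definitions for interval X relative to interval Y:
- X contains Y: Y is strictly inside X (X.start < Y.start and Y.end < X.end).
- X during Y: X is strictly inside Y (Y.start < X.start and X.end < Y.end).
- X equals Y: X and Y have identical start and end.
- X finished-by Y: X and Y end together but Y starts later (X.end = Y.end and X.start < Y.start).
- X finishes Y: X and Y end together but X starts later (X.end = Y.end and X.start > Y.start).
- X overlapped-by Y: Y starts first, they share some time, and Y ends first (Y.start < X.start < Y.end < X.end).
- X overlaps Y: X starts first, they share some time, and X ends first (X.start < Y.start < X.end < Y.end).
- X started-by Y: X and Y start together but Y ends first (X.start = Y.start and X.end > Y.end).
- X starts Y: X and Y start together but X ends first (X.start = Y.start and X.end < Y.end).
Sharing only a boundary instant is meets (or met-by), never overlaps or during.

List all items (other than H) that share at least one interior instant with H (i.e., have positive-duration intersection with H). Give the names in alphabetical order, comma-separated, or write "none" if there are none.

C, N

Target H = [32, 71].
B [144, 149] → after → no.
C [27, 41] → overlaps → yes.
G [9, 23] → before → no.
N [24, 79] → contains → yes.
V [98, 147] → after → no.
Result: C, N.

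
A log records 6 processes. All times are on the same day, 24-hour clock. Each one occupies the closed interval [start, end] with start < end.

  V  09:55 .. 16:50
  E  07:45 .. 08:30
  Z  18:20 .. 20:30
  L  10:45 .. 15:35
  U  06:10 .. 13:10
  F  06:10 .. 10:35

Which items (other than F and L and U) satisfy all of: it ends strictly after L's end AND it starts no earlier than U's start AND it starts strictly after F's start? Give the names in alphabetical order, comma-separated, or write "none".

V, Z

Conditions: its end is strictly after L's end (X.end > 15:35) AND its start is no earlier than U's start (X.start >= 06:10) AND its start is strictly after F's start (X.start > 06:10).
E: end 08:30 > 15:35? ✗; start 07:45 >= 06:10? ✓; start 07:45 > 06:10? ✓ → no.
V: end 16:50 > 15:35? ✓; start 09:55 >= 06:10? ✓; start 09:55 > 06:10? ✓ → yes.
Z: end 20:30 > 15:35? ✓; start 18:20 >= 06:10? ✓; start 18:20 > 06:10? ✓ → yes.
Result: V, Z.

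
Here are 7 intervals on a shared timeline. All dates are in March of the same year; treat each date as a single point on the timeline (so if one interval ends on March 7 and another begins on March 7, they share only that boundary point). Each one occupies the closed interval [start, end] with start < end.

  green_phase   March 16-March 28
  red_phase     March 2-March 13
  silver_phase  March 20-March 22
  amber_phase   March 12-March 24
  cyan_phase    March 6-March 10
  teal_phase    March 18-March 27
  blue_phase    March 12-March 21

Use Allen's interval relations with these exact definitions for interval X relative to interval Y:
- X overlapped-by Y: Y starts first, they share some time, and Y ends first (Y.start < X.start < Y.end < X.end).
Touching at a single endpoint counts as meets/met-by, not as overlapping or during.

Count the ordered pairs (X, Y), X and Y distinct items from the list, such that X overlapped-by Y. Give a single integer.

7

Checking all 42 ordered pairs for relation 'overlapped-by'; matching pairs in alphabetical order:
(amber_phase, red_phase): amber_phase overlapped-by red_phase ✓
(blue_phase, red_phase): blue_phase overlapped-by red_phase ✓
(green_phase, amber_phase): green_phase overlapped-by amber_phase ✓
(green_phase, blue_phase): green_phase overlapped-by blue_phase ✓
(silver_phase, blue_phase): silver_phase overlapped-by blue_phase ✓
(teal_phase, amber_phase): teal_phase overlapped-by amber_phase ✓
(teal_phase, blue_phase): teal_phase overlapped-by blue_phase ✓
Count: 7.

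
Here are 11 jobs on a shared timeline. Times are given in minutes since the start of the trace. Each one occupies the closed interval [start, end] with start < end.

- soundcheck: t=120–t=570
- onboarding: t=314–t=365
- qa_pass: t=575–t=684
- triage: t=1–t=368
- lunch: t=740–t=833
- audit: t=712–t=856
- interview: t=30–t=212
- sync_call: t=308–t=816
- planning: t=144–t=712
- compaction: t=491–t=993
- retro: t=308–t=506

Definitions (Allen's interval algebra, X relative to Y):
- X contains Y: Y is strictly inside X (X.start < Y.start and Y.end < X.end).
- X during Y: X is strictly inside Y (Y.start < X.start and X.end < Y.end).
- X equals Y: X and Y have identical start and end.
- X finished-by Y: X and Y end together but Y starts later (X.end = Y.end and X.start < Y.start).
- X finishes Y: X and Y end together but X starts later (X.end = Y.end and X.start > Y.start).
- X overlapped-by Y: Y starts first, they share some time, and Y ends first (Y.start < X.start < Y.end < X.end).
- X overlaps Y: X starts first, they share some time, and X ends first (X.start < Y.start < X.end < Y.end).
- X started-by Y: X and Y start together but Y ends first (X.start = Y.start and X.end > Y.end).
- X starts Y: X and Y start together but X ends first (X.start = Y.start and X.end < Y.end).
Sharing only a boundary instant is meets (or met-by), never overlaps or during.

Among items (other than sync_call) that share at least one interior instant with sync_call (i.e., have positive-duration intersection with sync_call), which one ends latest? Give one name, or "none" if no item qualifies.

compaction

Target sync_call = [t=308, t=816].
audit [t=712, t=856] → overlapped-by → candidate.
compaction [t=491, t=993] → overlapped-by → candidate.
interview [t=30, t=212] → before → excluded.
lunch [t=740, t=833] → overlapped-by → candidate.
onboarding [t=314, t=365] → during → candidate.
planning [t=144, t=712] → overlaps → candidate.
qa_pass [t=575, t=684] → during → candidate.
retro [t=308, t=506] → starts → candidate.
soundcheck [t=120, t=570] → overlaps → candidate.
triage [t=1, t=368] → overlaps → candidate.
Among candidates, latest end is t=993 → compaction.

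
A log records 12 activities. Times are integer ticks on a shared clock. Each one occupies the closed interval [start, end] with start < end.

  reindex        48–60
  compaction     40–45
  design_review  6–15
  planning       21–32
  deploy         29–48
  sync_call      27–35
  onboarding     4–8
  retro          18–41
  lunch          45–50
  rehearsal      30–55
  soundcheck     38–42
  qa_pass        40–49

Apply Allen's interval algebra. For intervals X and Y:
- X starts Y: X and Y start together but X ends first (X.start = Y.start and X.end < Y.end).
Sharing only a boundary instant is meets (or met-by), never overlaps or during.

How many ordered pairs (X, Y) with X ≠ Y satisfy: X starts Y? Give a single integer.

1

Checking all 132 ordered pairs for relation 'starts'; matching pairs in alphabetical order:
(compaction, qa_pass): compaction starts qa_pass ✓
Count: 1.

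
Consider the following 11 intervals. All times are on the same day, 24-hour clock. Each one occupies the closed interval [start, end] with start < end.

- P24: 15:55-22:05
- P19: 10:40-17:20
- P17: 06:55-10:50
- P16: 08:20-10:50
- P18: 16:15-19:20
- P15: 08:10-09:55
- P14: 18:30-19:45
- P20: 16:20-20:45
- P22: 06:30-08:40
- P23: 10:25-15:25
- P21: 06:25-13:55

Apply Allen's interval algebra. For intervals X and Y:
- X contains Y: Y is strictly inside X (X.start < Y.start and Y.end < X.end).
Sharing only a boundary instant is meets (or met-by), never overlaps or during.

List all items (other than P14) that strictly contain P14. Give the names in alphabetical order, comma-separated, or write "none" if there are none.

P20, P24

Target P14 = [18:30, 19:45].
P15 [08:10, 09:55] → before → no.
P16 [08:20, 10:50] → before → no.
P17 [06:55, 10:50] → before → no.
P18 [16:15, 19:20] → overlaps → no.
P19 [10:40, 17:20] → before → no.
P20 [16:20, 20:45] → contains → yes.
P21 [06:25, 13:55] → before → no.
P22 [06:30, 08:40] → before → no.
P23 [10:25, 15:25] → before → no.
P24 [15:55, 22:05] → contains → yes.
Result: P20, P24.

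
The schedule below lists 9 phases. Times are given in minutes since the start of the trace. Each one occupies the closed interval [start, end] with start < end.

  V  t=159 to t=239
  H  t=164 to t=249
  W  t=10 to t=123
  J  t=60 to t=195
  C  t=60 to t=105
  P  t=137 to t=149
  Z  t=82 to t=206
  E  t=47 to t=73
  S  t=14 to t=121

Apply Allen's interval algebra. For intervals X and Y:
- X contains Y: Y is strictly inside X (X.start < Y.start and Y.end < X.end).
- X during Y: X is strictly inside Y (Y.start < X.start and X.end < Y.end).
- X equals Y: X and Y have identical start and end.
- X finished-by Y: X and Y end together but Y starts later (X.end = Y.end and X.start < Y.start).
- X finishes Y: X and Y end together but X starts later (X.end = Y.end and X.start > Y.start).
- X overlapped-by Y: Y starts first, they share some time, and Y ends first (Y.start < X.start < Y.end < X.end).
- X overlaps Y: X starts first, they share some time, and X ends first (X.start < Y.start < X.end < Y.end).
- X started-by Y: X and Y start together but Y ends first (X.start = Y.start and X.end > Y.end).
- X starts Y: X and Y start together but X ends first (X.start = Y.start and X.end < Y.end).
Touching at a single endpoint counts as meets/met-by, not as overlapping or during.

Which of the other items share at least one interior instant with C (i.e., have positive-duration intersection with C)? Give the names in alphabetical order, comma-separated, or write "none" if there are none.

E, J, S, W, Z

Target C = [t=60, t=105].
E [t=47, t=73] → overlaps → yes.
H [t=164, t=249] → after → no.
J [t=60, t=195] → started-by → yes.
P [t=137, t=149] → after → no.
S [t=14, t=121] → contains → yes.
V [t=159, t=239] → after → no.
W [t=10, t=123] → contains → yes.
Z [t=82, t=206] → overlapped-by → yes.
Result: E, J, S, W, Z.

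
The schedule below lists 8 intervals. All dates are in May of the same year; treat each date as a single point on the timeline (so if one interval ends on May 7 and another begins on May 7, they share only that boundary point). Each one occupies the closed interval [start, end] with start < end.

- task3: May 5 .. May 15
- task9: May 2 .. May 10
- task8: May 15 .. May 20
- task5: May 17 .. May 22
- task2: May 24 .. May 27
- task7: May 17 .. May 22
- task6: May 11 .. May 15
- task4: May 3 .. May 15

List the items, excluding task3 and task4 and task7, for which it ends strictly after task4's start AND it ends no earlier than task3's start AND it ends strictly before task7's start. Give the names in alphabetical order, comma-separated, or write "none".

task6, task9

Conditions: its end is strictly after task4's start (X.end > May 3) AND its end is no earlier than task3's start (X.end >= May 5) AND its end is strictly before task7's start (X.end < May 17).
task2: end May 27 > May 3? ✓; end May 27 >= May 5? ✓; end May 27 < May 17? ✗ → no.
task5: end May 22 > May 3? ✓; end May 22 >= May 5? ✓; end May 22 < May 17? ✗ → no.
task6: end May 15 > May 3? ✓; end May 15 >= May 5? ✓; end May 15 < May 17? ✓ → yes.
task8: end May 20 > May 3? ✓; end May 20 >= May 5? ✓; end May 20 < May 17? ✗ → no.
task9: end May 10 > May 3? ✓; end May 10 >= May 5? ✓; end May 10 < May 17? ✓ → yes.
Result: task6, task9.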